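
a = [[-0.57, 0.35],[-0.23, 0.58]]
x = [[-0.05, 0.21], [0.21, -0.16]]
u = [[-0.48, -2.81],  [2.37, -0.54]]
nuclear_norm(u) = 5.28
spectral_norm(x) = 0.32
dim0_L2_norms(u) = [2.42, 2.86]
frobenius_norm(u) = 3.75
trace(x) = -0.21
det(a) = -0.25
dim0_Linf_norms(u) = [2.37, 2.81]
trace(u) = -1.02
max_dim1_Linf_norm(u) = 2.81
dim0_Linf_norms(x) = [0.21, 0.21]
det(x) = -0.04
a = u @ x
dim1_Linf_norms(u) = [2.81, 2.37]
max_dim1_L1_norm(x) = 0.37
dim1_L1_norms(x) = [0.26, 0.37]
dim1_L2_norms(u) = [2.85, 2.43]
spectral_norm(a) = 0.87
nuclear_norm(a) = 1.16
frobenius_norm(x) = 0.34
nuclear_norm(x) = 0.43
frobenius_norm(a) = 0.91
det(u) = 6.92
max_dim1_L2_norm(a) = 0.67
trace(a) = 0.01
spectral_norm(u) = 2.86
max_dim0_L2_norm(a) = 0.68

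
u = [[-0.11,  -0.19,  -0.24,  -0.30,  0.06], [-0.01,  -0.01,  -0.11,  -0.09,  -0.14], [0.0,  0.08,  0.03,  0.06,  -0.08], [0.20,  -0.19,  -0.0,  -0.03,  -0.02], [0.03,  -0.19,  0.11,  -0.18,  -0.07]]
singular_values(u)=[0.5, 0.32, 0.19, 0.17, 0.0]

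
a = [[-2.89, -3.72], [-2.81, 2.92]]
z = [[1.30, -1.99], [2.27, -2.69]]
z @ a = [[1.83, -10.65], [1.00, -16.3]]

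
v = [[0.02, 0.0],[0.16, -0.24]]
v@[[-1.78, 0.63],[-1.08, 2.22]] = [[-0.04, 0.01], [-0.03, -0.43]]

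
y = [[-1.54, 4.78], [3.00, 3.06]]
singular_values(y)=[5.69, 3.35]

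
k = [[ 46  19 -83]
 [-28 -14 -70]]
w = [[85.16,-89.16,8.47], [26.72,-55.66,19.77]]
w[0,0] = 85.16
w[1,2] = 19.77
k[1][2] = -70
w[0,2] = 8.47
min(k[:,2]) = -83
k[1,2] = -70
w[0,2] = 8.47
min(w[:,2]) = 8.47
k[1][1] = -14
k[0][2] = -83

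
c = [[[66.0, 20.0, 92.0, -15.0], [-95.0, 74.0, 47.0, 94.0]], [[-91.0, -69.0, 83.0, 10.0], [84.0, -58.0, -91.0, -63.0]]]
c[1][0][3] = 10.0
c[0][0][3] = -15.0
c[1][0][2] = 83.0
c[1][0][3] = 10.0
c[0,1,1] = 74.0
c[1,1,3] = -63.0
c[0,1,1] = 74.0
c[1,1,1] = -58.0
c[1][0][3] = 10.0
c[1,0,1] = -69.0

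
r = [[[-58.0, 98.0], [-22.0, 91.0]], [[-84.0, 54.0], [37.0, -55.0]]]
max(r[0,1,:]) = 91.0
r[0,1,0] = -22.0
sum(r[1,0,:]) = -30.0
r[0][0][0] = -58.0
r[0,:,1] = [98.0, 91.0]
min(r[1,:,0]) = -84.0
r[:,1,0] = [-22.0, 37.0]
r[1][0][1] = 54.0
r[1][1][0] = 37.0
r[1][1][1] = -55.0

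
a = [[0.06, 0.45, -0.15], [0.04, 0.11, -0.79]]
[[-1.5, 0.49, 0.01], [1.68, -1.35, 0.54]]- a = [[-1.56,0.04,0.16],[1.64,-1.46,1.33]]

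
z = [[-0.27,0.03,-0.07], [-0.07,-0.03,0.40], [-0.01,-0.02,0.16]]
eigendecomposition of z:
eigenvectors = [[-0.97, 0.06, 0.02], [-0.23, 0.99, 0.95], [-0.03, 0.15, 0.31]]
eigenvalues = [-0.27, 0.03, 0.1]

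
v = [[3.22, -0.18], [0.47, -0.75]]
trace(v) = 2.47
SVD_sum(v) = [[3.21, -0.3], [0.53, -0.05]] + [[0.01, 0.12], [-0.06, -0.7]]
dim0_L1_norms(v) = [3.69, 0.93]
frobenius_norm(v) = 3.34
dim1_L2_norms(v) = [3.23, 0.89]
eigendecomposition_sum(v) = [[3.22, -0.15], [0.38, -0.02]] + [[0.00, -0.03], [0.09, -0.73]]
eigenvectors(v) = [[0.99, 0.05], [0.12, 1.0]]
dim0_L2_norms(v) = [3.25, 0.77]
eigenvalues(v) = [3.2, -0.73]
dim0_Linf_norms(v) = [3.22, 0.75]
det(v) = -2.33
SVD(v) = [[-0.99, -0.16], [-0.16, 0.99]] @ diag([3.267336299534767, 0.7132415479642618]) @ [[-1.00, 0.09], [-0.09, -1.0]]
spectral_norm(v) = 3.27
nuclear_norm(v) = 3.98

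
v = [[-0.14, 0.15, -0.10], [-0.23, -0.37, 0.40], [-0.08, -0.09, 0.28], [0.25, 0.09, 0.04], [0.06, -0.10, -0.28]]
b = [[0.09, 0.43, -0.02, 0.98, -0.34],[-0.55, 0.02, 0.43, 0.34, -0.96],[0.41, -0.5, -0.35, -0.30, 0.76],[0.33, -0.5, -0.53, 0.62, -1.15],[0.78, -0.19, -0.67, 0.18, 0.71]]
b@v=[[0.11, -0.02, 0.29], [0.07, -0.00, 0.47], [0.06, 0.17, -0.56], [0.20, 0.45, -0.03], [0.08, 0.19, -0.53]]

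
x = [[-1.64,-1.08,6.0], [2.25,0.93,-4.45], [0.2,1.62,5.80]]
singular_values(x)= [9.67, 2.83, 0.55]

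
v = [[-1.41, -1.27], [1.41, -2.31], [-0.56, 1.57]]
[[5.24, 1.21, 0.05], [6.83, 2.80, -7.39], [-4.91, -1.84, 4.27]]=v@[[-0.68,0.15,-1.88],  [-3.37,-1.12,2.05]]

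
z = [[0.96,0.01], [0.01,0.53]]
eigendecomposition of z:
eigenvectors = [[1.00, -0.02], [0.02, 1.00]]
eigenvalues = [0.96, 0.53]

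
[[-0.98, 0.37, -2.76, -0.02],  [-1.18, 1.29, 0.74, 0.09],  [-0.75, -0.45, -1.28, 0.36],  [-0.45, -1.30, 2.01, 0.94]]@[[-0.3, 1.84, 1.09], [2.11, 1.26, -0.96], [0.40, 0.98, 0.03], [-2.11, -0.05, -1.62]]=[[0.01, -4.04, -1.47],  [3.18, 0.17, -2.65],  [-2.00, -3.22, -1.01],  [-3.79, -0.54, -0.70]]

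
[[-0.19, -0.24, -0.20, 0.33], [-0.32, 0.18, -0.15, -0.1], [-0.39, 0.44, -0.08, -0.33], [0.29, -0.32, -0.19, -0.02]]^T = [[-0.19, -0.32, -0.39, 0.29], [-0.24, 0.18, 0.44, -0.32], [-0.2, -0.15, -0.08, -0.19], [0.33, -0.1, -0.33, -0.02]]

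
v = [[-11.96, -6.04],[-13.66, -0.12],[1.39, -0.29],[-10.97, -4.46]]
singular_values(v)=[22.06, 4.65]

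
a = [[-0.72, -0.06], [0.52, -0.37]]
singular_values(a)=[0.91, 0.33]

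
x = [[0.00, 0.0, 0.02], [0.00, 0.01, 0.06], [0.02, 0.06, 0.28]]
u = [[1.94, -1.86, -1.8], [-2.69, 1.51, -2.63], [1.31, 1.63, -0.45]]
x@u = [[0.03, 0.03, -0.01], [0.05, 0.11, -0.05], [0.24, 0.51, -0.32]]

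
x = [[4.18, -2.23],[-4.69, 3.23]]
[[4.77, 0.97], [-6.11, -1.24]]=x @ [[0.58,0.12], [-1.05,-0.21]]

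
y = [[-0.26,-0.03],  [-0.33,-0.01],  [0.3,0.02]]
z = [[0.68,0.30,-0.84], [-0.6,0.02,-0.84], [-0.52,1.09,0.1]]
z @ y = [[-0.53, -0.04], [-0.1, 0.0], [-0.19, 0.01]]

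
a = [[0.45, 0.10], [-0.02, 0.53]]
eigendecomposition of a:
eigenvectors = [[(0.91+0j), 0.91-0.00j], [(0.37+0.18j), (0.37-0.18j)]]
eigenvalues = [(0.49+0.02j), (0.49-0.02j)]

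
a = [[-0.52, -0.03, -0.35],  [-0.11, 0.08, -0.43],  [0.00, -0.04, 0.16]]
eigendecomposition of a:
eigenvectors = [[0.98, -0.21, -0.15],[0.18, 0.95, -0.91],[0.01, 0.23, 0.40]]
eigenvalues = [-0.53, -0.0, 0.25]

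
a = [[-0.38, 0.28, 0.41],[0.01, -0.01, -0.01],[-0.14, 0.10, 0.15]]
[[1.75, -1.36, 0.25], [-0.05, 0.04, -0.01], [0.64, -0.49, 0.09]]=a@[[-1.18, 0.75, -2.10], [1.12, -3.32, -0.43], [2.41, -0.36, -1.05]]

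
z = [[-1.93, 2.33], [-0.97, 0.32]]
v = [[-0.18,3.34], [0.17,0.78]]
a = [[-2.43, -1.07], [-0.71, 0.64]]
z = v @ a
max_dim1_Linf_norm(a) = 2.43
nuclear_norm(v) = 3.64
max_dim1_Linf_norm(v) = 3.34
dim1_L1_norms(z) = [4.26, 1.29]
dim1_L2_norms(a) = [2.66, 0.96]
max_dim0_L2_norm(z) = 2.35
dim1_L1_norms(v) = [3.52, 0.95]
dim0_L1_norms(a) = [3.14, 1.71]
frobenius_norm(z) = 3.19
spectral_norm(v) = 3.43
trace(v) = 0.60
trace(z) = -1.61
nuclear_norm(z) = 3.67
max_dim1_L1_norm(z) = 4.26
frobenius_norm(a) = 2.82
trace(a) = -1.79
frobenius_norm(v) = 3.44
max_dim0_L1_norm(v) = 4.12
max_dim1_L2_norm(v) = 3.34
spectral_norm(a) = 2.69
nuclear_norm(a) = 3.55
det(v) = -0.71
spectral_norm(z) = 3.15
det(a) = -2.31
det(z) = 1.64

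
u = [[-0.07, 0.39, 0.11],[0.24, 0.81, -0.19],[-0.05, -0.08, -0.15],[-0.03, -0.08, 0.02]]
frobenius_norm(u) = 0.98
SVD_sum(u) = [[0.07, 0.34, -0.05], [0.19, 0.83, -0.12], [-0.01, -0.07, 0.01], [-0.02, -0.08, 0.01]] + [[-0.10, 0.05, 0.18], [0.04, -0.02, -0.08], [0.06, -0.03, -0.11], [-0.01, 0.0, 0.01]] + [[-0.05, 0.01, -0.03], [0.01, -0.00, 0.01], [-0.09, 0.01, -0.05], [-0.01, 0.00, -0.00]]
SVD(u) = [[0.37,-0.81,-0.46], [0.92,0.36,0.11], [-0.07,0.47,-0.88], [-0.09,-0.05,-0.05]] @ diag([0.9346424927642492, 0.26424106500290706, 0.12091348264589956]) @ [[0.22,0.97,-0.13], [0.45,-0.22,-0.86], [0.86,-0.13,0.49]]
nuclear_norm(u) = 1.32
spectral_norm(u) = 0.93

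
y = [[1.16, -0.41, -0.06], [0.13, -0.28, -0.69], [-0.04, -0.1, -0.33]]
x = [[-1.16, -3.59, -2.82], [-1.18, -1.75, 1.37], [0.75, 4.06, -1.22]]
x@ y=[[-1.70,1.76,3.48], [-1.65,0.84,0.83], [1.45,-1.32,-2.44]]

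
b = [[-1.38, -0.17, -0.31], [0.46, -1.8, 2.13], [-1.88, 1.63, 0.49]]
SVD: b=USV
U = [[-0.24, -0.30, -0.92], [0.75, -0.67, 0.02], [-0.62, -0.68, 0.39]]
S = [3.26, 2.17, 1.07]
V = [[0.57, -0.71, 0.42], [0.64, 0.06, -0.76], [0.52, 0.70, 0.49]]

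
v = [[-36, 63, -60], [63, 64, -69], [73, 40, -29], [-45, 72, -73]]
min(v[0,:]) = -60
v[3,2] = -73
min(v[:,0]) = -45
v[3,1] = 72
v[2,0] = 73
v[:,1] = [63, 64, 40, 72]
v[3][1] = 72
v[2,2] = -29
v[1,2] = -69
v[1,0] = 63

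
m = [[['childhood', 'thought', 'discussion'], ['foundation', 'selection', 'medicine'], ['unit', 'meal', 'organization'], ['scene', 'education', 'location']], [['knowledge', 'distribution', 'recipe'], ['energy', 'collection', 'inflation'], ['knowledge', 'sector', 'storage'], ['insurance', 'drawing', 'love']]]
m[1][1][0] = 'energy'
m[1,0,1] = 'distribution'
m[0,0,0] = 'childhood'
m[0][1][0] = 'foundation'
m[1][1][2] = 'inflation'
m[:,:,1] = [['thought', 'selection', 'meal', 'education'], ['distribution', 'collection', 'sector', 'drawing']]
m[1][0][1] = 'distribution'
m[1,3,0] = 'insurance'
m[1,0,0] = 'knowledge'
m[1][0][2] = 'recipe'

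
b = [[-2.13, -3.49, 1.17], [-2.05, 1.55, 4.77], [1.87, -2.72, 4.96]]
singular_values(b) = [7.23, 4.36, 3.41]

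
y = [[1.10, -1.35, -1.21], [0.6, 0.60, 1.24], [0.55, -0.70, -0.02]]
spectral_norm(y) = 2.41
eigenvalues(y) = [(0.66+1.43j), (0.66-1.43j), (0.37+0j)]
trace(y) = 1.68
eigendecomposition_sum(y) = [[(0.48+0.33j),-0.70+0.19j,-0.49+0.79j], [0.22-0.47j,(0.27+0.59j),0.76+0.31j], [(0.32+0.07j),(-0.33+0.24j),(-0.09+0.51j)]] + [[(0.48-0.33j),  -0.70-0.19j,  (-0.49-0.79j)], [(0.22+0.47j),  (0.27-0.59j),  (0.76-0.31j)], [0.32-0.07j,  (-0.33-0.24j),  -0.09-0.51j]] + [[(0.13-0j), (0.06+0j), -0.24+0.00j], [0.16-0.00j, 0.07+0.00j, (-0.28+0j)], [(-0.09+0j), (-0.04-0j), 0.17-0.00j]]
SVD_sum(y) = [[0.74,-1.4,-1.36], [-0.36,0.67,0.65], [0.24,-0.46,-0.44]] + [[0.30,-0.04,0.21], [0.92,-0.12,0.63], [0.42,-0.06,0.29]] + [[0.05, 0.09, -0.06], [0.04, 0.06, -0.04], [-0.12, -0.19, 0.13]]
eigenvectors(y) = [[0.69+0.00j,0.69-0.00j,(-0.59+0j)], [(-0.1-0.6j),-0.10+0.60j,-0.69+0.00j], [0.36-0.14j,0.36+0.14j,(0.42+0j)]]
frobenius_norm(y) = 2.75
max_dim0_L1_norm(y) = 2.65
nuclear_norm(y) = 3.99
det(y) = 0.91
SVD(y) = [[-0.87, -0.29, -0.41], [0.41, -0.87, -0.27], [-0.28, -0.4, 0.87]] @ diag([2.4075453242804077, 1.2901868433366082, 0.29367230175260095]) @ [[-0.36, 0.67, 0.65], [-0.82, 0.11, -0.56], [-0.45, -0.73, 0.51]]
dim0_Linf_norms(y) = [1.1, 1.35, 1.24]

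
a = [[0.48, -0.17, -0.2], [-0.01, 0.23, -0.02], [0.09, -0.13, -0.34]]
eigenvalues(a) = [-0.32, 0.46, 0.23]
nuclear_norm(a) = 1.09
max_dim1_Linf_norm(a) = 0.48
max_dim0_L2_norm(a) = 0.49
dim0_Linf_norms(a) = [0.48, 0.23, 0.34]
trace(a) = 0.37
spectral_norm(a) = 0.62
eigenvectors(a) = [[-0.25, 0.99, 0.49], [-0.04, -0.05, 0.87], [-0.97, 0.12, -0.12]]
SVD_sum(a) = [[0.39, -0.21, -0.29], [-0.06, 0.03, 0.05], [0.22, -0.12, -0.16]] + [[0.08, 0.02, 0.10], [0.01, 0.00, 0.01], [-0.14, -0.04, -0.17]] + [[0.00, 0.02, -0.01], [0.04, 0.19, -0.08], [0.01, 0.02, -0.01]]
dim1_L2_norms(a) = [0.55, 0.23, 0.37]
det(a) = -0.03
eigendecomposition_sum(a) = [[0.01, -0.02, -0.08], [0.00, -0.0, -0.01], [0.04, -0.07, -0.33]] + [[0.46, -0.28, -0.11], [-0.02, 0.01, 0.01], [0.06, -0.03, -0.01]] + [[0.01, 0.12, -0.01], [0.01, 0.22, -0.01], [-0.0, -0.03, 0.0]]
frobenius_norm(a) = 0.70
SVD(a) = [[-0.86, -0.50, 0.09], [0.14, -0.06, 0.99], [-0.49, 0.86, 0.12]] @ diag([0.6178027350275926, 0.25473708137648243, 0.2161684527497425]) @ [[-0.74, 0.39, 0.54], [-0.64, -0.16, -0.75], [0.21, 0.91, -0.37]]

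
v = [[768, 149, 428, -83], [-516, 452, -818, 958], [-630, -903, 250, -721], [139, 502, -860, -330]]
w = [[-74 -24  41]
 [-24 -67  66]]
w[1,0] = -24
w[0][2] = 41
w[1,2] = 66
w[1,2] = 66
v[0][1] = 149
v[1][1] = 452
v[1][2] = -818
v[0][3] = -83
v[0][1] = 149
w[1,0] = -24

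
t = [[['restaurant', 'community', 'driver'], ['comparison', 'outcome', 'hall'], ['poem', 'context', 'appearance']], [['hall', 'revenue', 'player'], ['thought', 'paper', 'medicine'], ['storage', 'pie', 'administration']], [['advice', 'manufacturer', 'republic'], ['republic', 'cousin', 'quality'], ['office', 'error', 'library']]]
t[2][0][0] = 'advice'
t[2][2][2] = 'library'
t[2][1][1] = 'cousin'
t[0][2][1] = 'context'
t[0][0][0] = 'restaurant'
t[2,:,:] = [['advice', 'manufacturer', 'republic'], ['republic', 'cousin', 'quality'], ['office', 'error', 'library']]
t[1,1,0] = 'thought'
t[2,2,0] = 'office'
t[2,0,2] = 'republic'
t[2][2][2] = 'library'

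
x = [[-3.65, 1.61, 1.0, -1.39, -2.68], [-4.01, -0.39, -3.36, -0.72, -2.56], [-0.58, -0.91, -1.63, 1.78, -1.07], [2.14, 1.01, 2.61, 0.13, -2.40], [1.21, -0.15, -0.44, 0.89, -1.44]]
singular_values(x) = [7.26, 4.98, 3.55, 1.15, 0.2]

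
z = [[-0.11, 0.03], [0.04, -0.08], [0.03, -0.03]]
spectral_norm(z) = 0.14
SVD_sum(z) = [[-0.09,0.06], [0.06,-0.04], [0.03,-0.02]] + [[-0.02, -0.03], [-0.02, -0.04], [-0.0, -0.01]]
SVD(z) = [[-0.78,  -0.61], [0.55,  -0.78], [0.30,  -0.15]] @ diag([0.13950719604485837, 0.057773196654689704]) @ [[0.84,-0.55],[0.55,0.84]]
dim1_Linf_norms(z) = [0.11, 0.08, 0.03]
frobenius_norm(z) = 0.15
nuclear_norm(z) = 0.20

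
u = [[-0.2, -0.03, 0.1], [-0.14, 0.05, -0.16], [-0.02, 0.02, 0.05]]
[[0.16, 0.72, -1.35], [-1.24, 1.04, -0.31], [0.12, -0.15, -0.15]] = u @ [[2.12, -4.79, 5.39], [-3.69, -3.75, 2.67], [4.72, -3.47, -1.95]]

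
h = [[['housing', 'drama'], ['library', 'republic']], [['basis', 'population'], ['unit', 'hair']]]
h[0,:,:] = [['housing', 'drama'], ['library', 'republic']]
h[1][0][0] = 'basis'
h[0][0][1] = 'drama'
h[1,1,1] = 'hair'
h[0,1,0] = 'library'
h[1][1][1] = 'hair'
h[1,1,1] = 'hair'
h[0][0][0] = 'housing'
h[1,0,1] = 'population'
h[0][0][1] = 'drama'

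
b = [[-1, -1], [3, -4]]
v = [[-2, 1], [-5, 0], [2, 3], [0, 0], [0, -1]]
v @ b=[[5, -2], [5, 5], [7, -14], [0, 0], [-3, 4]]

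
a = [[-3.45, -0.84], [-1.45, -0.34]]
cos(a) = [[-0.62, -0.39], [-0.68, 0.83]]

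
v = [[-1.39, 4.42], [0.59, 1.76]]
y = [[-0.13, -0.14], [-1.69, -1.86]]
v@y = [[-7.29, -8.03],  [-3.05, -3.36]]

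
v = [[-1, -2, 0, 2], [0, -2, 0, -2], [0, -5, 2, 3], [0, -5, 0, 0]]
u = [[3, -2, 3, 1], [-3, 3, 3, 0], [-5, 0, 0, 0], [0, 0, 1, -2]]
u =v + [[4, 0, 3, -1], [-3, 5, 3, 2], [-5, 5, -2, -3], [0, 5, 1, -2]]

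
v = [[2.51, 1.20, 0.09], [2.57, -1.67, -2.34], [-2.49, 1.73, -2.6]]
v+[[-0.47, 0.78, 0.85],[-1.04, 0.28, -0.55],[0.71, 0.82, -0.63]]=[[2.04, 1.98, 0.94], [1.53, -1.39, -2.89], [-1.78, 2.55, -3.23]]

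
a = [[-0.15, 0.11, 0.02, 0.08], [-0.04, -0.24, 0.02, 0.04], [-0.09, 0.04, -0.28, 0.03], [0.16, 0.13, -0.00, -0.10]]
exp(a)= [[0.86, 0.10, 0.02, 0.07],  [-0.03, 0.79, 0.02, 0.03],  [-0.07, 0.03, 0.76, 0.02],  [0.14, 0.12, 0.00, 0.91]]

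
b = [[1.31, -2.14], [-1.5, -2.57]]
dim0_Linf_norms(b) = [1.5, 2.57]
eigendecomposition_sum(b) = [[1.74,-0.81], [-0.57,0.27]] + [[-0.43,-1.33], [-0.93,-2.84]]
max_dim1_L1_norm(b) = 4.07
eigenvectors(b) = [[0.95, 0.42], [-0.31, 0.91]]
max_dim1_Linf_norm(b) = 2.57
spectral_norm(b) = 3.37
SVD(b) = [[0.57, 0.82], [0.82, -0.57]] @ diag([3.3666868199844977, 1.9534635538301373]) @ [[-0.14, -0.99], [0.99, -0.14]]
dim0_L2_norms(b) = [1.99, 3.34]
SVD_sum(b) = [[-0.27, -1.91], [-0.39, -2.73]] + [[1.58, -0.23],[-1.11, 0.16]]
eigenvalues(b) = [2.01, -3.27]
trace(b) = -1.26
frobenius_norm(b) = 3.89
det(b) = -6.58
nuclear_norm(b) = 5.32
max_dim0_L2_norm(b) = 3.34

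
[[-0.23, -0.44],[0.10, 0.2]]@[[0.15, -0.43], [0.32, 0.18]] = [[-0.18, 0.02], [0.08, -0.01]]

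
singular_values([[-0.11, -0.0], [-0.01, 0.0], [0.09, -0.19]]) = [0.22, 0.1]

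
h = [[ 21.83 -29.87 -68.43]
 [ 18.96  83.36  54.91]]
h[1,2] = 54.91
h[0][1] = -29.87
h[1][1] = 83.36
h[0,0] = 21.83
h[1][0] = 18.96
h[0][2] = -68.43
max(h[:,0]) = 21.83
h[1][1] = 83.36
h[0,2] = -68.43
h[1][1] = 83.36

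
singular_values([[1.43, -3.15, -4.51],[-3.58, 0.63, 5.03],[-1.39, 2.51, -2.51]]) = [8.12, 3.86, 2.12]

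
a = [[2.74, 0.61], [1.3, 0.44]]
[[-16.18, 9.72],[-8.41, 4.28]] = a@ [[-4.82, 4.04],[-4.88, -2.21]]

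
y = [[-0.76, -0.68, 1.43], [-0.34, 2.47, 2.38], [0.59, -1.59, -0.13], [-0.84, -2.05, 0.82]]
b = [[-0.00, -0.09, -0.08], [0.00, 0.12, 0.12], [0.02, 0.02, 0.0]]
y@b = [[0.03, 0.02, -0.02], [0.05, 0.37, 0.32], [-0.0, -0.25, -0.24], [0.02, -0.15, -0.18]]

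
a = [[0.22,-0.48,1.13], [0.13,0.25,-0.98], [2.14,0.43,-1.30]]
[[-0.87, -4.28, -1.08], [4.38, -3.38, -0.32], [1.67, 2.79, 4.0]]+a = [[-0.65, -4.76, 0.05],[4.51, -3.13, -1.30],[3.81, 3.22, 2.7]]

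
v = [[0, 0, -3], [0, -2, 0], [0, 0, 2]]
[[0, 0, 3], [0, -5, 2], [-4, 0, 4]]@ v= [[0, 0, 6], [0, 10, 4], [0, 0, 20]]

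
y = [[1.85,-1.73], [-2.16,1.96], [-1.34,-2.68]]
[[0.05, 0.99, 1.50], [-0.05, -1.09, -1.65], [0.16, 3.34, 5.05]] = y@[[-0.02, -0.43, -0.65],[-0.05, -1.03, -1.56]]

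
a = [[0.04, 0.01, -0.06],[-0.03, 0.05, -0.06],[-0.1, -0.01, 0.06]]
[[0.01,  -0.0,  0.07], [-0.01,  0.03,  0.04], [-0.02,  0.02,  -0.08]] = a @ [[0.15, -0.21, 0.22], [-0.31, 0.52, -0.20], [-0.17, 0.02, -1.0]]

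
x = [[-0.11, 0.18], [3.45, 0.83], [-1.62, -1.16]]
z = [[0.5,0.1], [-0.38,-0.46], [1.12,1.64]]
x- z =[[-0.61,0.08], [3.83,1.29], [-2.74,-2.80]]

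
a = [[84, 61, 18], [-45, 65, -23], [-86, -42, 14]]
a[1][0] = -45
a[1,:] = [-45, 65, -23]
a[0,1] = 61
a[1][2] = -23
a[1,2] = -23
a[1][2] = -23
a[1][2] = -23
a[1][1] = 65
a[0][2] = 18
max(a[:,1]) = 65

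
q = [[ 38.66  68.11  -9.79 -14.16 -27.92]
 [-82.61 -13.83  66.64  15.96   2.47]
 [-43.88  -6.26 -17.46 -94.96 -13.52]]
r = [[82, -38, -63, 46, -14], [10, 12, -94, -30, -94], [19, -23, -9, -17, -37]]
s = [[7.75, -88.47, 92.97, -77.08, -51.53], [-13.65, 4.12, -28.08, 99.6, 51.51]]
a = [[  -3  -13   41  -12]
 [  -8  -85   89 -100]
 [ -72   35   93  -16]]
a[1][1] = -85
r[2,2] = -9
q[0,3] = -14.16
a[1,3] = -100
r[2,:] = [19, -23, -9, -17, -37]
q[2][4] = -13.52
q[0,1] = 68.11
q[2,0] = -43.88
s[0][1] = -88.47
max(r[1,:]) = 12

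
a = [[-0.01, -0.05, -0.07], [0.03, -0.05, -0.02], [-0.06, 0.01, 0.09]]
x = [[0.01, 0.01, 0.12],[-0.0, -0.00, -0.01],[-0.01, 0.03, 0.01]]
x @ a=[[-0.01,0.00,0.01], [0.00,-0.0,-0.0], [0.00,-0.00,0.0]]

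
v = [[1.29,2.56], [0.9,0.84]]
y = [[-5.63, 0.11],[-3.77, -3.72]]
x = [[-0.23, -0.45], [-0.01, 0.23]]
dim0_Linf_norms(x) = [0.23, 0.45]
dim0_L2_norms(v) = [1.57, 2.69]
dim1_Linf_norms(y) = [5.63, 3.77]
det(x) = -0.06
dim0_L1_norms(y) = [9.4, 3.83]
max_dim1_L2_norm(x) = 0.51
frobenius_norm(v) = 3.12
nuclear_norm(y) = 10.12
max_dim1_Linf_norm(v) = 2.56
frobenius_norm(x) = 0.56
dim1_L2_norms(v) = [2.87, 1.23]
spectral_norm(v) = 3.09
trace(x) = 0.00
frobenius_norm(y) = 7.73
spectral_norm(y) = 7.13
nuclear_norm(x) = 0.65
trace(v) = 2.13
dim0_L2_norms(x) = [0.23, 0.51]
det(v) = -1.22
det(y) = 21.36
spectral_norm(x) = 0.55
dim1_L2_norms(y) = [5.63, 5.3]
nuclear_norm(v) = 3.49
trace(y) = -9.35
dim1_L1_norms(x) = [0.68, 0.24]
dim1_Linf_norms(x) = [0.45, 0.23]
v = y @ x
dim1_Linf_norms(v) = [2.56, 0.9]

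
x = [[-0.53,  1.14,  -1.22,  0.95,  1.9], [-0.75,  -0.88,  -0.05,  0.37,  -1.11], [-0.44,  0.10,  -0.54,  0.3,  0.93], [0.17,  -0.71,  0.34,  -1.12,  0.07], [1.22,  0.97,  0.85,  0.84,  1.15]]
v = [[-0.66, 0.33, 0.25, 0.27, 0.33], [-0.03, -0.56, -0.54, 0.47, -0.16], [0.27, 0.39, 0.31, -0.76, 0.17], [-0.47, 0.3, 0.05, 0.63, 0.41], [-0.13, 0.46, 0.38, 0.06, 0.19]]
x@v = [[-0.71, -0.13, -0.36, 2.03, 0.19],[0.48, -0.17, -0.13, -0.41, -0.17],[-0.12, 0.11, 0.04, 0.58, 0.05],[0.52, 0.28, 0.5, -1.25, -0.22],[-1.15, 0.97, 0.52, 0.74, 0.95]]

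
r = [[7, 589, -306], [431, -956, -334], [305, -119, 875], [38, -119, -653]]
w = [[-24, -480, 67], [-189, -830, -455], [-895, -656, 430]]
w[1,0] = -189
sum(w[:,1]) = -1966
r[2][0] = 305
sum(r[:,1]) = -605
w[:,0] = [-24, -189, -895]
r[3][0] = 38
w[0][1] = -480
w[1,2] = -455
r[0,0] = 7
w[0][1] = -480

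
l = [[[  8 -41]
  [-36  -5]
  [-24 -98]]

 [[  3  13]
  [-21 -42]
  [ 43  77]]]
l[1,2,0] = 43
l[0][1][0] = -36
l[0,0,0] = 8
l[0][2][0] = -24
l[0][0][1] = -41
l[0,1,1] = -5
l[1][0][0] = 3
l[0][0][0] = 8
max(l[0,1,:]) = -5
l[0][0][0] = 8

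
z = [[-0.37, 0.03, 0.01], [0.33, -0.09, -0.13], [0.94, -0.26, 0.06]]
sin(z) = [[-0.36, 0.03, 0.01], [0.31, -0.09, -0.13], [0.91, -0.26, 0.06]]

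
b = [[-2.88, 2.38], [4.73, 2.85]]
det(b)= -19.465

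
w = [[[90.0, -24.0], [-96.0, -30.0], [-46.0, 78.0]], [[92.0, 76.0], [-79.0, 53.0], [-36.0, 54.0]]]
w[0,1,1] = -30.0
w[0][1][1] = -30.0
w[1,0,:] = [92.0, 76.0]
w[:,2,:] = [[-46.0, 78.0], [-36.0, 54.0]]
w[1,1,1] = 53.0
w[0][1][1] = -30.0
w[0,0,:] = [90.0, -24.0]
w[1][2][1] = 54.0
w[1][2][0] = -36.0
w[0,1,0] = -96.0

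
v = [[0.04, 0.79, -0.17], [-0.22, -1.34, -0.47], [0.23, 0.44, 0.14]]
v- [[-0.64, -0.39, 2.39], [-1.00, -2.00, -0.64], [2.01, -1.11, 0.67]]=[[0.68, 1.18, -2.56],[0.78, 0.66, 0.17],[-1.78, 1.55, -0.53]]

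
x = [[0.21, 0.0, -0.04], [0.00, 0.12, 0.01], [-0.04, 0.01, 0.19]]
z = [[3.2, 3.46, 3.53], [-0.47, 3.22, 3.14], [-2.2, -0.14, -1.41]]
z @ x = [[0.53, 0.45, 0.58], [-0.22, 0.42, 0.65], [-0.41, -0.03, -0.18]]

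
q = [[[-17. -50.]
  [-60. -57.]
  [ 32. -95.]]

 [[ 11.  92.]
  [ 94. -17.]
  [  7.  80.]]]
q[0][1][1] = -57.0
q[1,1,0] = 94.0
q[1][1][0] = 94.0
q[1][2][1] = 80.0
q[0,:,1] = [-50.0, -57.0, -95.0]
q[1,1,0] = 94.0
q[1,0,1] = 92.0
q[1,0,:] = [11.0, 92.0]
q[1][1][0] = 94.0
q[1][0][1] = 92.0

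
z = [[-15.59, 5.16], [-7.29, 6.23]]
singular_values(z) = [18.75, 3.17]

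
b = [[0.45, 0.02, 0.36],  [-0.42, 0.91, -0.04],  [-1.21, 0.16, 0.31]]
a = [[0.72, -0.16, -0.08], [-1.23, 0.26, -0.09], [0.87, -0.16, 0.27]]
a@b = [[0.49, -0.14, 0.24], [-0.55, 0.20, -0.48], [0.13, -0.08, 0.4]]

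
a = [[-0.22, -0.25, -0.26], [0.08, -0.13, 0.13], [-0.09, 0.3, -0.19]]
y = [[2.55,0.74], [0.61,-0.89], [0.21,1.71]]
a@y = [[-0.77, -0.38], [0.15, 0.4], [-0.09, -0.66]]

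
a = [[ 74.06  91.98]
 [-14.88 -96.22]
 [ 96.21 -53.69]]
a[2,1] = -53.69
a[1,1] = -96.22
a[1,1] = -96.22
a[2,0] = 96.21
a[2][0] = 96.21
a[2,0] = 96.21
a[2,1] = -53.69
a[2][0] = 96.21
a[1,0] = -14.88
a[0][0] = 74.06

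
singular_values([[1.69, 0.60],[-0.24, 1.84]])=[2.01, 1.62]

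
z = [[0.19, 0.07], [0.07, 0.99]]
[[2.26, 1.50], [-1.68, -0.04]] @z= [[0.53, 1.64], [-0.32, -0.16]]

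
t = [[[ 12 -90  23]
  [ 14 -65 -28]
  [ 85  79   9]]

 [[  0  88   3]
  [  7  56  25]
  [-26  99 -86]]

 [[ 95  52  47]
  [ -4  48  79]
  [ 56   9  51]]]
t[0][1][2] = -28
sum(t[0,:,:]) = 39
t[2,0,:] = [95, 52, 47]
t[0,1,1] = -65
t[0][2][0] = 85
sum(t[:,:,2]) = 123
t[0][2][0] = 85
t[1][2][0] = -26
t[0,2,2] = 9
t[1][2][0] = -26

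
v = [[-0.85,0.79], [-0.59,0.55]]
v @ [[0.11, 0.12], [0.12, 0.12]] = [[0.00, -0.01], [0.0, -0.00]]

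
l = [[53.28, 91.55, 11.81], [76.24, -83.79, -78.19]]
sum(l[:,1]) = 7.759999999999991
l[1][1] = -83.79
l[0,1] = 91.55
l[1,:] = [76.24, -83.79, -78.19]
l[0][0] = 53.28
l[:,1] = [91.55, -83.79]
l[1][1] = -83.79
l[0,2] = 11.81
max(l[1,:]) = 76.24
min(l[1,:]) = -83.79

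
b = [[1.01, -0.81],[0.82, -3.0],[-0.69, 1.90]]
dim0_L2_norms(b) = [1.47, 3.64]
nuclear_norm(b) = 4.58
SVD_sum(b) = [[0.37, -1.04], [1.05, -2.92], [-0.68, 1.9]] + [[0.64, 0.23],  [-0.23, -0.08],  [-0.01, -0.00]]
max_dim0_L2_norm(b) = 3.64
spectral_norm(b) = 3.86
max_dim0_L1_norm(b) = 5.71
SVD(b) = [[-0.29,0.94], [-0.80,-0.34], [0.52,-0.01]] @ diag([3.8623746386248703, 0.7188617049943612]) @ [[-0.34, 0.94],[0.94, 0.34]]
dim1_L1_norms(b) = [1.82, 3.82, 2.59]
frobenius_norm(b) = 3.93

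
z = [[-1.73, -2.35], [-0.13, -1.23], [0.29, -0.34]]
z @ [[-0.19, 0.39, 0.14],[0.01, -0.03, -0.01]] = [[0.31, -0.60, -0.22], [0.01, -0.01, -0.01], [-0.06, 0.12, 0.04]]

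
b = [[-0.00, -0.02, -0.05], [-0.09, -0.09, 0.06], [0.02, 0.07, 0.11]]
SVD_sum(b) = [[-0.02, -0.03, -0.01], [-0.05, -0.08, -0.03], [0.05, 0.08, 0.04]] + [[0.02, 0.01, -0.04], [-0.04, -0.01, 0.09], [-0.03, -0.01, 0.07]] + [[-0.00, 0.00, -0.00], [-0.0, 0.0, -0.00], [-0.0, 0.00, -0.00]]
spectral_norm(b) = 0.14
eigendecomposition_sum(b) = [[-0.0, -0.00, 0.0], [-0.09, -0.11, 0.01], [0.03, 0.03, -0.00]] + [[-0.0,-0.00,-0.0], [0.0,0.00,0.00], [-0.00,-0.0,-0.00]] + [[0.0, -0.02, -0.05],[-0.00, 0.02, 0.05],[-0.01, 0.04, 0.11]]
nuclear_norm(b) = 0.28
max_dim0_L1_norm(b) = 0.22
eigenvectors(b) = [[0.03, 0.76, -0.38], [0.95, -0.60, 0.38], [-0.3, 0.24, 0.85]]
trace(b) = 0.02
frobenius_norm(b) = 0.20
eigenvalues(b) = [-0.11, -0.0, 0.13]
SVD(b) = [[-0.23, 0.31, 0.92], [-0.66, -0.74, 0.08], [0.71, -0.59, 0.37]] @ diag([0.14491454562850398, 0.13820185247289274, 0.0001497943424330748]) @ [[0.51, 0.79, 0.35], [0.4, 0.14, -0.91], [-0.76, 0.6, -0.24]]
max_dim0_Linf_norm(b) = 0.11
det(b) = 0.00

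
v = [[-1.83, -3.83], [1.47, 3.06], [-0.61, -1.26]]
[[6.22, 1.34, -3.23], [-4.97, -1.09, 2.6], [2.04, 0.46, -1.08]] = v@[[0.18, -2.45, 2.50], [-1.71, 0.82, -0.35]]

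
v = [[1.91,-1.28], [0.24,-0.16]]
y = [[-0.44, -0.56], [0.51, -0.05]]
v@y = [[-1.49, -1.01], [-0.19, -0.13]]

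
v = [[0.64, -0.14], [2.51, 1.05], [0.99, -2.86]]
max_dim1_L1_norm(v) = 3.85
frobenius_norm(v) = 4.12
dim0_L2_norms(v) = [2.77, 3.05]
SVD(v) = [[0.08, 0.22], [-0.2, 0.96], [0.98, 0.18]] @ diag([3.0579034930915188, 2.764186358937958]) @ [[0.17,-0.99], [0.99,0.17]]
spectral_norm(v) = 3.06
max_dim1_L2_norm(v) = 3.03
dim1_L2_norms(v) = [0.66, 2.72, 3.03]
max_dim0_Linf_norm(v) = 2.86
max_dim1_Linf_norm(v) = 2.86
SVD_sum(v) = [[0.04, -0.24], [-0.10, 0.6], [0.51, -2.94]] + [[0.60,0.1], [2.61,0.45], [0.48,0.08]]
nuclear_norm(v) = 5.82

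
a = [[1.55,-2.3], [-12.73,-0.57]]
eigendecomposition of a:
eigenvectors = [[0.46, 0.33], [-0.89, 0.94]]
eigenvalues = [6.0, -5.02]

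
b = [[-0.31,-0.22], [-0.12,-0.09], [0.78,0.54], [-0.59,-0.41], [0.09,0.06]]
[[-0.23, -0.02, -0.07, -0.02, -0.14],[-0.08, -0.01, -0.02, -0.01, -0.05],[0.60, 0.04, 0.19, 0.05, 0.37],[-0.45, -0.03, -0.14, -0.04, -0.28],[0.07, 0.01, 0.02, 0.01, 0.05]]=b @ [[2.34, 0.15, 0.75, 0.2, 1.44], [-2.27, -0.14, -0.73, -0.19, -1.4]]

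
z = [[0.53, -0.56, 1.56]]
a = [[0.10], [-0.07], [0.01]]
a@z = [[0.05, -0.06, 0.16], [-0.04, 0.04, -0.11], [0.01, -0.01, 0.02]]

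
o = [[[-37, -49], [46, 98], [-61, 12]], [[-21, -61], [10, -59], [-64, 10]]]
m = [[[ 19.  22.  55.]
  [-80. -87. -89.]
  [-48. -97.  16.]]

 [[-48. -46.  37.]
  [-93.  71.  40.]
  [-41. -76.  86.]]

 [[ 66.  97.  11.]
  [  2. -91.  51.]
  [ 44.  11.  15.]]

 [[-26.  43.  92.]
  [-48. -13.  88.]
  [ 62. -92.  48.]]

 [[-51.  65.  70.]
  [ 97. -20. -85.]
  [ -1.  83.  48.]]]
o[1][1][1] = -59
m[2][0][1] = 97.0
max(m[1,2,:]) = 86.0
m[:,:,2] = [[55.0, -89.0, 16.0], [37.0, 40.0, 86.0], [11.0, 51.0, 15.0], [92.0, 88.0, 48.0], [70.0, -85.0, 48.0]]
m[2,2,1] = 11.0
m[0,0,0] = 19.0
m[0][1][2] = -89.0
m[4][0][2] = 70.0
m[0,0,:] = [19.0, 22.0, 55.0]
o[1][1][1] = -59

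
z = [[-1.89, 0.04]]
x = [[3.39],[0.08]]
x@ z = [[-6.41,  0.14], [-0.15,  0.00]]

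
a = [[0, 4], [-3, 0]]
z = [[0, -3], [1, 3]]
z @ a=[[9, 0], [-9, 4]]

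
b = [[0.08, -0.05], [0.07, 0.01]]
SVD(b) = [[-0.82, -0.57],[-0.57, 0.82]] @ diag([0.11140054944640258, 0.03859945055359742]) @ [[-0.95, 0.32], [0.32, 0.95]]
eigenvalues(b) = [(0.04+0.05j), (0.04-0.05j)]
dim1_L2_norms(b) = [0.09, 0.07]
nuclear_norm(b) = 0.15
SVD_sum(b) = [[0.09, -0.03],[0.06, -0.02]] + [[-0.01,-0.02], [0.01,0.03]]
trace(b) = 0.09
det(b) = 0.00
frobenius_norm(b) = 0.12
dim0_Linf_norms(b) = [0.08, 0.05]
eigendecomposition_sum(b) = [[(0.04+0.01j),  (-0.02+0.02j)],[(0.04-0.03j),  (0.01+0.04j)]] + [[(0.04-0.01j), -0.02-0.02j], [(0.04+0.03j), -0.04j]]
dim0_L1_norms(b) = [0.15, 0.06]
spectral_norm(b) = 0.11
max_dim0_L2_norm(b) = 0.11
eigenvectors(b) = [[(0.38+0.52j), (0.38-0.52j)],[0.76+0.00j, (0.76-0j)]]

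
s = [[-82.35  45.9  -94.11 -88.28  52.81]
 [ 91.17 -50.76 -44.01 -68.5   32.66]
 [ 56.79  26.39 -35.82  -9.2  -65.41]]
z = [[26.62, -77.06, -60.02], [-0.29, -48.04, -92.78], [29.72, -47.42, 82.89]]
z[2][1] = -47.42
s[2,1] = 26.39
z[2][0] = 29.72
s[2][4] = -65.41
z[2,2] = 82.89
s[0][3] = -88.28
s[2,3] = -9.2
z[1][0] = -0.29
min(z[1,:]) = -92.78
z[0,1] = -77.06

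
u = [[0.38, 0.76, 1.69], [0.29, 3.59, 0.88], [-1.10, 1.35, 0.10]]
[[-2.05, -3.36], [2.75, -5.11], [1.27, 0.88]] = u @ [[0.14, -2.11], [1.19, -0.99], [-1.78, -1.07]]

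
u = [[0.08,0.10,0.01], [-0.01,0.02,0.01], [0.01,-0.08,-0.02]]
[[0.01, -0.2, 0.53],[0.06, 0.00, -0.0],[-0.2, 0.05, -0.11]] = u @ [[-2.89,-1.35,4.46],[2.58,-1.05,1.58],[-1.95,1.00,1.27]]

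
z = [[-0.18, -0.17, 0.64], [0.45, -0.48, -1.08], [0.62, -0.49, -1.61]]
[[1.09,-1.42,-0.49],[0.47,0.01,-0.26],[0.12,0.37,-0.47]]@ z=[[-1.14, 0.74, 3.02], [-0.24, 0.04, 0.71], [-0.15, 0.03, 0.43]]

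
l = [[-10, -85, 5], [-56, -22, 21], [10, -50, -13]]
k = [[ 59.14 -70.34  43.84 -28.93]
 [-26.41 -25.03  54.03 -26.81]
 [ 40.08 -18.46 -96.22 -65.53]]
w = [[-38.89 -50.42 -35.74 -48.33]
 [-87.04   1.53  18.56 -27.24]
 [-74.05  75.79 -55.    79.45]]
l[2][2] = -13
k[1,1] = -25.03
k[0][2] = 43.84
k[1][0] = -26.41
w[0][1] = -50.42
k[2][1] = -18.46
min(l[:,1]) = -85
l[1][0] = -56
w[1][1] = 1.53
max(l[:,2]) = 21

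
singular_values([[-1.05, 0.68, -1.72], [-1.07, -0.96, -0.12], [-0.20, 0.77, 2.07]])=[2.78, 1.39, 1.36]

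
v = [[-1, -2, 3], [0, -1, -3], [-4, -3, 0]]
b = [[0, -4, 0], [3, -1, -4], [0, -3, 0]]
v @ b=[[-6, -3, 8], [-3, 10, 4], [-9, 19, 12]]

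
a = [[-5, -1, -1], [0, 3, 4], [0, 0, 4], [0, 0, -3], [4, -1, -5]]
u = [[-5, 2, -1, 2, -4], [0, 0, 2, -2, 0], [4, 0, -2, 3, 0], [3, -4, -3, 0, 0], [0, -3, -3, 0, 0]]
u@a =[[9, 15, 23], [0, 0, 14], [-20, -4, -21], [-15, -15, -31], [0, -9, -24]]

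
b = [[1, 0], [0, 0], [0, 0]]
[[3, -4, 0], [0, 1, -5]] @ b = [[3, 0], [0, 0]]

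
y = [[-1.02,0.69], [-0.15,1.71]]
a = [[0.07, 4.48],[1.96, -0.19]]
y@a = [[1.28, -4.7], [3.34, -1.0]]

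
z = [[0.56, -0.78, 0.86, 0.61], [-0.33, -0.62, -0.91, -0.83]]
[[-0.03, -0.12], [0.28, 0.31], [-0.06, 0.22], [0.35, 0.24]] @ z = [[0.02, 0.1, 0.08, 0.08], [0.05, -0.41, -0.04, -0.09], [-0.11, -0.09, -0.25, -0.22], [0.12, -0.42, 0.08, 0.01]]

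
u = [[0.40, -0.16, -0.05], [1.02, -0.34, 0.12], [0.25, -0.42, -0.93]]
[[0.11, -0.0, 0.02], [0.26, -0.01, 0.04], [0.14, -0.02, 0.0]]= u@[[0.23, 0.06, 0.11], [-0.10, 0.19, 0.19], [-0.04, -0.05, -0.06]]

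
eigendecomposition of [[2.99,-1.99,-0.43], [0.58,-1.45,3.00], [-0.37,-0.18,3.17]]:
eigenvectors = [[0.46, 0.86, -0.84], [0.88, 0.42, 0.2], [0.08, 0.30, 0.5]]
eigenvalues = [-0.87, 1.86, 3.72]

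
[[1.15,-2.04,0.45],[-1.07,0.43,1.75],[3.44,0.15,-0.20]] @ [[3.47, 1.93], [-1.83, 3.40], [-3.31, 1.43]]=[[6.23,-4.07],[-10.29,1.9],[12.32,6.86]]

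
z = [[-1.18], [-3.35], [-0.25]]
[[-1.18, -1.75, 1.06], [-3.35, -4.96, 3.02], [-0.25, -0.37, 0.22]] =z @ [[1.00,1.48,-0.9]]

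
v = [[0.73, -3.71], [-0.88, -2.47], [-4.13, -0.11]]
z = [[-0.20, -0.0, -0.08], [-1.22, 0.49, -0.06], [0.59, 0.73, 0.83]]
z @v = [[0.18,0.75], [-1.07,3.32], [-3.64,-4.08]]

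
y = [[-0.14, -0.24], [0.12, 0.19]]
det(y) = 0.00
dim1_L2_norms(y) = [0.28, 0.22]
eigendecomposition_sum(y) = [[-0.07+0.07j,  (-0.12+0.08j)], [0.06-0.04j,  (0.1-0.03j)]] + [[-0.07-0.07j, -0.12-0.08j], [(0.06+0.04j), (0.09+0.03j)]]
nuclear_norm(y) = 0.36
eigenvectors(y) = [[0.82+0.00j,(0.82-0j)],[-0.56-0.14j,(-0.56+0.14j)]]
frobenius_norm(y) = 0.36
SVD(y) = [[-0.78, 0.63], [0.63, 0.78]] @ diag([0.357298317114657, 0.006157319793068105]) @ [[0.52,0.86], [0.86,-0.52]]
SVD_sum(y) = [[-0.14, -0.24],[0.12, 0.19]] + [[0.00, -0.00],[0.00, -0.00]]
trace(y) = 0.05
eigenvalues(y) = [(0.02+0.04j), (0.02-0.04j)]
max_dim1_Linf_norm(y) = 0.24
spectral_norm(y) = 0.36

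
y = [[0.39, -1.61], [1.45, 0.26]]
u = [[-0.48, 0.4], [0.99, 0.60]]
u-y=[[-0.87, 2.01], [-0.46, 0.34]]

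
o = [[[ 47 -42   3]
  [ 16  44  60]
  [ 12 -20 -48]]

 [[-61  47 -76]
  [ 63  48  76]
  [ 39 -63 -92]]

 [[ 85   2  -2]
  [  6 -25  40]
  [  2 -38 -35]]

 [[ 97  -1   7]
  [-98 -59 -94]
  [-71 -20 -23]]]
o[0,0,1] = -42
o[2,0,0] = 85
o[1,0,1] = 47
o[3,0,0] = 97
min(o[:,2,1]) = -63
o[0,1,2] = 60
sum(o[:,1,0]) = -13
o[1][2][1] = -63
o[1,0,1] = 47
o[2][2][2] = -35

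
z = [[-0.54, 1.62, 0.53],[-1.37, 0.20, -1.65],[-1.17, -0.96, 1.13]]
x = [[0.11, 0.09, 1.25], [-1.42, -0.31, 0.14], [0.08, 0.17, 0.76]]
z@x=[[-2.32, -0.46, -0.05], [-0.57, -0.47, -2.94], [1.32, 0.38, -0.74]]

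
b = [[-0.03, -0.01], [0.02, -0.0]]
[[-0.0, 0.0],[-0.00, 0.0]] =b@[[-0.02, 0.01],[0.11, -0.04]]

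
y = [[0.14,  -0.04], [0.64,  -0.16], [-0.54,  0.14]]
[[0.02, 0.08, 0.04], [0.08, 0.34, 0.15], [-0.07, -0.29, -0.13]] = y @[[0.23, 0.51, 0.15], [0.4, -0.10, -0.35]]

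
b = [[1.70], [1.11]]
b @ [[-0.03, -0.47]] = [[-0.05,-0.8], [-0.03,-0.52]]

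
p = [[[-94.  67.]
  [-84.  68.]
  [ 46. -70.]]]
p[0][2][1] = -70.0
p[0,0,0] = -94.0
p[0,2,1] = -70.0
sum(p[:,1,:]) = -16.0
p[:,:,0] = [[-94.0, -84.0, 46.0]]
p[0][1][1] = 68.0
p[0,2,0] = 46.0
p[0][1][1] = 68.0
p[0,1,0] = -84.0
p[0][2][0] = 46.0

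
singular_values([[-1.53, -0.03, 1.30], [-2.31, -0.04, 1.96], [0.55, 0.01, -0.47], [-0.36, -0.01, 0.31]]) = [3.74, 0.01, 0.0]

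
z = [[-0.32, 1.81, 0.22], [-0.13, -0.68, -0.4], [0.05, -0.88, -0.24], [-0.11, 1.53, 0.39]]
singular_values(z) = [2.69, 0.4, 0.0]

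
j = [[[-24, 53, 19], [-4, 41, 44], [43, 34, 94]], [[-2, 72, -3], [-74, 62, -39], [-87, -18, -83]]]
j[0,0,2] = 19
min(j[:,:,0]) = -87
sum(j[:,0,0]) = -26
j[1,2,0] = -87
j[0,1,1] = 41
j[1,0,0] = -2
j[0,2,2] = 94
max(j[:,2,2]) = 94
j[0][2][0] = 43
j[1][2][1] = -18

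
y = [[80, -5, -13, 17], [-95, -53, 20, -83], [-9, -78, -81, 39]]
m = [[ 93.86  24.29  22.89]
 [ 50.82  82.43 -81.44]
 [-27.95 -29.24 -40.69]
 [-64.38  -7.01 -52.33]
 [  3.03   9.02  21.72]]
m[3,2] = -52.33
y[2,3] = 39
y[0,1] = -5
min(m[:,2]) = -81.44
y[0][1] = -5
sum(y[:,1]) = -136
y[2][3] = 39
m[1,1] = 82.43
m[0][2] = 22.89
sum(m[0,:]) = 141.04000000000002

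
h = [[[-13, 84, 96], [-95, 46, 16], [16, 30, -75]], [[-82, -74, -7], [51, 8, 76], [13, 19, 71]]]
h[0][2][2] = -75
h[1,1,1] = 8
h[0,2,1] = 30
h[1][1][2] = 76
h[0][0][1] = 84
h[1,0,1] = -74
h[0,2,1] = 30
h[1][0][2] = -7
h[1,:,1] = [-74, 8, 19]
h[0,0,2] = 96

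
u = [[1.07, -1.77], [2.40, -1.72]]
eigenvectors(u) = [[(0.44+0.48j), (0.44-0.48j)], [0.76+0.00j, 0.76-0.00j]]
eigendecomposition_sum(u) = [[0.54+0.91j,(-0.89-0.19j)],[1.20+0.26j,(-0.86+0.61j)]] + [[0.54-0.91j,(-0.89+0.19j)], [1.20-0.26j,(-0.86-0.61j)]]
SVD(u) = [[-0.56, -0.83],[-0.83, 0.56]] @ diag([3.540300090020591, 0.6800553452478643]) @ [[-0.73, 0.68], [0.68, 0.73]]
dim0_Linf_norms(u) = [2.4, 1.77]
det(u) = 2.41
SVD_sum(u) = [[1.45, -1.36], [2.14, -2.0]] + [[-0.38, -0.41], [0.26, 0.28]]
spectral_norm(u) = 3.54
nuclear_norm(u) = 4.22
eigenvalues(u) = [(-0.32+1.52j), (-0.32-1.52j)]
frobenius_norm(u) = 3.61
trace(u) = -0.65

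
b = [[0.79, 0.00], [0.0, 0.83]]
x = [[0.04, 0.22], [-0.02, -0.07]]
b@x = [[0.03, 0.17], [-0.02, -0.06]]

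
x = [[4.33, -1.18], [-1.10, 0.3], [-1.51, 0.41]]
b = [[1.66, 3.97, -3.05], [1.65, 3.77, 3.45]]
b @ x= [[7.43,-2.02],[-2.21,0.60]]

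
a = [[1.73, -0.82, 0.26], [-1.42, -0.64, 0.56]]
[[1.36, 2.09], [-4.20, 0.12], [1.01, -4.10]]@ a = [[-0.61,  -2.45,  1.52], [-7.44,  3.37,  -1.02], [7.57,  1.8,  -2.03]]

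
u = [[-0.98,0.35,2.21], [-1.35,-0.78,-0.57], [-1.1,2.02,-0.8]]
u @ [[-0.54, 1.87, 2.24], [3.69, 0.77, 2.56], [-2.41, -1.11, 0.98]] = [[-3.51, -4.02, 0.87], [-0.78, -2.49, -5.58], [9.98, 0.39, 1.92]]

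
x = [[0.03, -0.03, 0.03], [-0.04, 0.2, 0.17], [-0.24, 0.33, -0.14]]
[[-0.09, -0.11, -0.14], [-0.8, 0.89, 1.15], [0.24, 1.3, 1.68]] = x @ [[0.86, -0.62, -0.07], [-0.37, 3.76, 5.28], [-4.09, 0.65, 0.53]]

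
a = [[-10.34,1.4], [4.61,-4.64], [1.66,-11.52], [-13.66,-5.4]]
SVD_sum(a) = [[-9.95, -1.39], [3.89, 0.54], [0.05, 0.01], [-14.14, -1.97]] + [[-0.39, 2.79], [0.72, -5.18], [1.61, -11.53], [0.48, -3.43]]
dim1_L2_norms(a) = [10.43, 6.54, 11.64, 14.69]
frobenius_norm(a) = 22.42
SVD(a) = [[-0.56, 0.21], [0.22, -0.39], [0.0, -0.86], [-0.80, -0.26]] @ diag([17.89229506750514, 13.518308962933611]) @ [[0.99,0.14], [-0.14,0.99]]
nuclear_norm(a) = 31.41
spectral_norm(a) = 17.89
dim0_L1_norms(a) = [30.27, 22.96]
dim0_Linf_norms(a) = [13.66, 11.52]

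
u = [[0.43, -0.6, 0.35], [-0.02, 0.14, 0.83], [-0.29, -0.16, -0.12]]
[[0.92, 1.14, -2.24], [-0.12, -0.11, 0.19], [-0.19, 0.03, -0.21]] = u @ [[1.07, 0.61, -0.79], [-0.76, -1.4, 3.0], [0.01, 0.12, -0.30]]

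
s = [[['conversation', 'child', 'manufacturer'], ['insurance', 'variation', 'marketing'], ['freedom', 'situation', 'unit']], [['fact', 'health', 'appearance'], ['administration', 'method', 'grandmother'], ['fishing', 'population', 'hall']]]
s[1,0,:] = ['fact', 'health', 'appearance']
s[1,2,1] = 'population'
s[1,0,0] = 'fact'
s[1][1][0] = 'administration'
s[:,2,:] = [['freedom', 'situation', 'unit'], ['fishing', 'population', 'hall']]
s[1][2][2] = 'hall'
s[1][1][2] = 'grandmother'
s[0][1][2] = 'marketing'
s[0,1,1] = 'variation'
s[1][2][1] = 'population'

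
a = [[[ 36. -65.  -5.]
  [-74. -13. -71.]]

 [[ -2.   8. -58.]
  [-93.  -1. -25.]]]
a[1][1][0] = -93.0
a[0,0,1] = -65.0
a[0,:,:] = [[36.0, -65.0, -5.0], [-74.0, -13.0, -71.0]]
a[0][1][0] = -74.0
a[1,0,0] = -2.0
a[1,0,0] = -2.0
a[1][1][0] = -93.0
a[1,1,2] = -25.0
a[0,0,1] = -65.0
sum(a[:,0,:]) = -86.0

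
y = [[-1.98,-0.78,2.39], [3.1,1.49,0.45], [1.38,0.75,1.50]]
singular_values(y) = [4.35, 2.84, 0.0]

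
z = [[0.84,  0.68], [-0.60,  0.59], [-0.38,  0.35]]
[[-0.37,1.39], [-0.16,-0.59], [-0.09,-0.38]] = z@[[-0.12, 1.35], [-0.40, 0.37]]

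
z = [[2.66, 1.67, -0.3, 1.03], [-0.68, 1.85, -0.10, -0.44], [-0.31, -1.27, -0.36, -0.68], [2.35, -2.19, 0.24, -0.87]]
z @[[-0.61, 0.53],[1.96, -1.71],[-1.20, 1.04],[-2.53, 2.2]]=[[-0.6,0.51], [5.27,-4.60], [-0.15,0.14], [-3.81,3.33]]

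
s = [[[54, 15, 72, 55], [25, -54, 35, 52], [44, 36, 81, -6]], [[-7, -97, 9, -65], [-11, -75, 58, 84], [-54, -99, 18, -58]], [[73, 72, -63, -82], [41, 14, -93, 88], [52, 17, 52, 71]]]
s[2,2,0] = 52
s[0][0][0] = 54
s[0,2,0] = 44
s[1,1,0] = -11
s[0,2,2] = 81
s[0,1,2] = 35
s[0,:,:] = [[54, 15, 72, 55], [25, -54, 35, 52], [44, 36, 81, -6]]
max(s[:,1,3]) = 88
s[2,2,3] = 71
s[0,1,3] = 52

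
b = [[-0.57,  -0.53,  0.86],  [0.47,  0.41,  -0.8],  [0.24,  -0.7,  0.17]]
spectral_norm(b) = 1.58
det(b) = 0.06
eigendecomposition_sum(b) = [[-0.43, 0.04, 0.4], [0.41, -0.04, -0.39], [0.39, -0.04, -0.36]] + [[-0.04, -0.05, 0.00],[-0.03, -0.03, 0.0],[-0.04, -0.05, 0.00]] + [[-0.09, -0.53, 0.45], [0.08, 0.48, -0.42], [-0.11, -0.62, 0.53]]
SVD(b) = [[-0.73, -0.16, 0.66], [0.64, 0.19, 0.75], [-0.25, 0.97, -0.04]] @ diag([1.5799905292837328, 0.6721218104791103, 0.05274655677854658]) @ [[0.42, 0.52, -0.75], [0.62, -0.76, -0.19], [-0.67, -0.38, -0.64]]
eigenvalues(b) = [-0.84, -0.07, 0.92]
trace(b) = 0.01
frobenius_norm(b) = 1.72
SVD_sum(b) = [[-0.48, -0.60, 0.86], [0.42, 0.52, -0.75], [-0.16, -0.20, 0.29]] + [[-0.07, 0.08, 0.02], [0.08, -0.10, -0.02], [0.4, -0.5, -0.12]] + [[-0.02, -0.01, -0.02], [-0.03, -0.02, -0.03], [0.0, 0.00, 0.0]]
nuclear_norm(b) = 2.30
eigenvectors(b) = [[0.61,-0.63,0.56],[-0.58,-0.44,-0.51],[-0.55,-0.64,0.65]]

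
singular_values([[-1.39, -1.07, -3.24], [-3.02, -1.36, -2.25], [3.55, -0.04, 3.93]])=[7.36, 1.35, 1.27]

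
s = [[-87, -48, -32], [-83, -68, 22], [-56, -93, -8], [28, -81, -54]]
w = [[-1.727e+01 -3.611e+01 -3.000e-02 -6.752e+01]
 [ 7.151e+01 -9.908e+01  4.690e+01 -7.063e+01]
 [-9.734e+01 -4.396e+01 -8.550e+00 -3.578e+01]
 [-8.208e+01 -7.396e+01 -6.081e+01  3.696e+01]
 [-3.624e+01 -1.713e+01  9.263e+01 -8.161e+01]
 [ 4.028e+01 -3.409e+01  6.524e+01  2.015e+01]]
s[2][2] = -8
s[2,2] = -8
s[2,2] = -8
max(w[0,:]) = -0.03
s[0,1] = -48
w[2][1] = -43.96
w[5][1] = -34.09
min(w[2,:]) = -97.34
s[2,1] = -93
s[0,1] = -48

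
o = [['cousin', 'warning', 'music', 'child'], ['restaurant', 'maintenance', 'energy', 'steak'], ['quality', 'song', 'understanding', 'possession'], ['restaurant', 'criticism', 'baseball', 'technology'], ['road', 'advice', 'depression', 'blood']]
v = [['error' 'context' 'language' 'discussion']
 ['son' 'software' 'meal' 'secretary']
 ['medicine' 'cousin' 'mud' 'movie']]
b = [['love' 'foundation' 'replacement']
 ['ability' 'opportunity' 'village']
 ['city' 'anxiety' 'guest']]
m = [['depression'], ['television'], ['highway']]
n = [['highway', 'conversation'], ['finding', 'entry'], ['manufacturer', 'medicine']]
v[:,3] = ['discussion', 'secretary', 'movie']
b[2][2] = 'guest'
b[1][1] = 'opportunity'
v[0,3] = 'discussion'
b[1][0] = 'ability'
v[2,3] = 'movie'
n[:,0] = ['highway', 'finding', 'manufacturer']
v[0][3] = 'discussion'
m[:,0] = ['depression', 'television', 'highway']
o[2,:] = ['quality', 'song', 'understanding', 'possession']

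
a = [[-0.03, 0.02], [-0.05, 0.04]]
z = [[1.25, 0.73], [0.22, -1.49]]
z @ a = [[-0.07, 0.05],[0.07, -0.06]]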